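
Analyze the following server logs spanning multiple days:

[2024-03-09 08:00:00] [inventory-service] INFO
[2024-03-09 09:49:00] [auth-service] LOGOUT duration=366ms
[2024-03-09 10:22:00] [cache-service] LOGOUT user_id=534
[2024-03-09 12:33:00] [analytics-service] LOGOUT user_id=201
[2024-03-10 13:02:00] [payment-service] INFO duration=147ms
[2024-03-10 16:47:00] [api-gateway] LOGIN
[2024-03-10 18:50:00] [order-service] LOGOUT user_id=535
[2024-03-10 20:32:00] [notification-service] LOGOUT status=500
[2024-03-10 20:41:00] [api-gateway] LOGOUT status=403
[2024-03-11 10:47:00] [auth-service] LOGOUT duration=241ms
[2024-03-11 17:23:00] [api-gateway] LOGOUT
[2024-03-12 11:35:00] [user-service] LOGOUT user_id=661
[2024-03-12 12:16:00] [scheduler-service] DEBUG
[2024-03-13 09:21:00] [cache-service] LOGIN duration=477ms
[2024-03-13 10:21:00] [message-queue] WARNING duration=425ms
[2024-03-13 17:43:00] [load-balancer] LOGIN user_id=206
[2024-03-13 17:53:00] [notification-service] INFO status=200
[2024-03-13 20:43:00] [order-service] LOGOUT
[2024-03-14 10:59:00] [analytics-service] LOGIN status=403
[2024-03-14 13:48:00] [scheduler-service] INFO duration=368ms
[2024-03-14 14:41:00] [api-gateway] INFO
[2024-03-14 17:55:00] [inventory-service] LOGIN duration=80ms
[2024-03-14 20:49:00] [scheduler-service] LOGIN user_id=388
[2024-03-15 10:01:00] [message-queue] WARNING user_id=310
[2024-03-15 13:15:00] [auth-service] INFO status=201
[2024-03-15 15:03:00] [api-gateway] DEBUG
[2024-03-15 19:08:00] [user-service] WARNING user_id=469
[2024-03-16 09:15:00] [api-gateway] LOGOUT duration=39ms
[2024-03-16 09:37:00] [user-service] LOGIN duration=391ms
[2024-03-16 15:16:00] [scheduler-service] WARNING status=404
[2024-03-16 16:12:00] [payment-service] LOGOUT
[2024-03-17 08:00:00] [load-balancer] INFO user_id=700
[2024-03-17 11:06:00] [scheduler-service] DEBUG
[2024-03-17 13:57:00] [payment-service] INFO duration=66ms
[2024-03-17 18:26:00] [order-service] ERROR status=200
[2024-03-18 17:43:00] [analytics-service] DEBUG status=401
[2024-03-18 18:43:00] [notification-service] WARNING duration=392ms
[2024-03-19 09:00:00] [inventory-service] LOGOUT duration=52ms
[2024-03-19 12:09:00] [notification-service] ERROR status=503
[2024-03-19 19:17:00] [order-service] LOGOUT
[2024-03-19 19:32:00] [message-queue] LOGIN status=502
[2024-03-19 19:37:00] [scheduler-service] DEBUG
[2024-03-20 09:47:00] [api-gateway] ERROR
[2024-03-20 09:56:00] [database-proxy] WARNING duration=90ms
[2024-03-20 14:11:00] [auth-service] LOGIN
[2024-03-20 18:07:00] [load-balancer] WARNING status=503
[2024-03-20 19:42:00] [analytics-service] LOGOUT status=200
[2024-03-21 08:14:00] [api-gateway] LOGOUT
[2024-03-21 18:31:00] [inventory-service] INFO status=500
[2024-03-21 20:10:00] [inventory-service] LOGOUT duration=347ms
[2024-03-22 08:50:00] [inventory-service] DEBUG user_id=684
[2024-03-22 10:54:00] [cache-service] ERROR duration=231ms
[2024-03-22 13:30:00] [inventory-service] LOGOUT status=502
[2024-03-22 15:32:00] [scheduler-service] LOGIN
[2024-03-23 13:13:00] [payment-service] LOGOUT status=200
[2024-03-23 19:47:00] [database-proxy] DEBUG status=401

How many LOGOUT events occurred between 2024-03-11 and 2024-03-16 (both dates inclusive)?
6

To filter by date range:

1. Date range: 2024-03-11 through 2024-03-16, both dates inclusive
2. Filter for LOGOUT events whose date falls in this range
3. Count matching events: 6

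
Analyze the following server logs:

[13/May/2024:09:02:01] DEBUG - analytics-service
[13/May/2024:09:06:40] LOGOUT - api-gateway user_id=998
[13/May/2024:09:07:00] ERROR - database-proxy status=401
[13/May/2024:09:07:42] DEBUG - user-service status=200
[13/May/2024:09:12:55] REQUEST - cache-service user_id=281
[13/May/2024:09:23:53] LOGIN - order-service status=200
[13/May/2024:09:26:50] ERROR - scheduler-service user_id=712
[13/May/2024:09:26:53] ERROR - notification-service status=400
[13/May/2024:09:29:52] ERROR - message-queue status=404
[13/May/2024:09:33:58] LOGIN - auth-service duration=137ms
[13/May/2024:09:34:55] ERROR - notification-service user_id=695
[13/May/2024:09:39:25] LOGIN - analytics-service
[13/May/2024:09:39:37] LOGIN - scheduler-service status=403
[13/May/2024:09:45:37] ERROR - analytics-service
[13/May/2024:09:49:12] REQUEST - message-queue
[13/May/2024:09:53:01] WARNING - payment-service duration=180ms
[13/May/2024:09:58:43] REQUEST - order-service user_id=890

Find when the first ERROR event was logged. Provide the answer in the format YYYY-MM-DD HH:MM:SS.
2024-05-13 09:07:00

To find the first event:

1. Filter for all ERROR events
2. Sort by timestamp
3. Select the first one
4. Timestamp: 2024-05-13 09:07:00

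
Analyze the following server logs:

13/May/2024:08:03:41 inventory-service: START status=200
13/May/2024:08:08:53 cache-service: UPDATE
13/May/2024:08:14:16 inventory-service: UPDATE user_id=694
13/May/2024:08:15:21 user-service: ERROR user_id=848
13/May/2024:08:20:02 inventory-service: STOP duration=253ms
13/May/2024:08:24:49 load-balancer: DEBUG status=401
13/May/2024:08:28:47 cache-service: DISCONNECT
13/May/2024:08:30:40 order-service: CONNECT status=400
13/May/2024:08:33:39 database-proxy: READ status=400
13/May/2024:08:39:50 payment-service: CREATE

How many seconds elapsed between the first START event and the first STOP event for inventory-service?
981

To find the time between events:

1. Locate the first START event for inventory-service: 13/May/2024:08:03:41
2. Locate the first STOP event for inventory-service: 13/May/2024:08:20:02
3. Calculate the difference: 13/May/2024:08:20:02 - 13/May/2024:08:03:41 = 981 seconds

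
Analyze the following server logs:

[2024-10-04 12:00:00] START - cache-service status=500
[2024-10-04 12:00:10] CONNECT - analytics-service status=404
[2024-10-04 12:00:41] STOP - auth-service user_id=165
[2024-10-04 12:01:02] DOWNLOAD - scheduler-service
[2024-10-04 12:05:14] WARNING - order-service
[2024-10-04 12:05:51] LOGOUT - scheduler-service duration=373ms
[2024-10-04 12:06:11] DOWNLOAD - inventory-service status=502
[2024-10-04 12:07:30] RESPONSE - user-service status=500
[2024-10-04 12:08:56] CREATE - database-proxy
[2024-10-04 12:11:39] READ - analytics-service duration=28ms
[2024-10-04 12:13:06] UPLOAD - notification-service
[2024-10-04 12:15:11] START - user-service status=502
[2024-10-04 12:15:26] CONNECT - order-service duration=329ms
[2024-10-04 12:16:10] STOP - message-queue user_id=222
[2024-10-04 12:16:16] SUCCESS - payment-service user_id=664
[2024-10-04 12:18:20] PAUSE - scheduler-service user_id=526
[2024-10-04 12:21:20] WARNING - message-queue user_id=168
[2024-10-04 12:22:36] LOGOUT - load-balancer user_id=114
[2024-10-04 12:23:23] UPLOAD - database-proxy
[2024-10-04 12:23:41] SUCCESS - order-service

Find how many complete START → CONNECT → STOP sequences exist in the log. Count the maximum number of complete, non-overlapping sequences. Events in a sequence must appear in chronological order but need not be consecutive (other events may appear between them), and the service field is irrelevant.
2

To count sequences:

1. Look for pattern: START → CONNECT → STOP
2. Greedily scan the log in chronological order, matching each sequence element in turn (ignoring service)
3. Each time the full pattern completes, increment the count and restart matching from the next event
4. Complete non-overlapping sequences found: 2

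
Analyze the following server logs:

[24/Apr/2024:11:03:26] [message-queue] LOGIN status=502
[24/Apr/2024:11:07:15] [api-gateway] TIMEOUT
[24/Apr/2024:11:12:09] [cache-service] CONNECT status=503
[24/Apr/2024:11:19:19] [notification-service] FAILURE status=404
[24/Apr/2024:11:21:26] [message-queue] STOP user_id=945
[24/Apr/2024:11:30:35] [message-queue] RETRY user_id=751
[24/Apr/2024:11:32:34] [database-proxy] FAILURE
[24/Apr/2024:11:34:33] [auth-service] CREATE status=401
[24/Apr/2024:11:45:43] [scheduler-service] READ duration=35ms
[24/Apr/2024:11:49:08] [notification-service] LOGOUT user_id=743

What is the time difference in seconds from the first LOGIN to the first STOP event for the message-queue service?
1080

To find the time between events:

1. Locate the first LOGIN event for message-queue: 24/Apr/2024:11:03:26
2. Locate the first STOP event for message-queue: 24/Apr/2024:11:21:26
3. Calculate the difference: 24/Apr/2024:11:21:26 - 24/Apr/2024:11:03:26 = 1080 seconds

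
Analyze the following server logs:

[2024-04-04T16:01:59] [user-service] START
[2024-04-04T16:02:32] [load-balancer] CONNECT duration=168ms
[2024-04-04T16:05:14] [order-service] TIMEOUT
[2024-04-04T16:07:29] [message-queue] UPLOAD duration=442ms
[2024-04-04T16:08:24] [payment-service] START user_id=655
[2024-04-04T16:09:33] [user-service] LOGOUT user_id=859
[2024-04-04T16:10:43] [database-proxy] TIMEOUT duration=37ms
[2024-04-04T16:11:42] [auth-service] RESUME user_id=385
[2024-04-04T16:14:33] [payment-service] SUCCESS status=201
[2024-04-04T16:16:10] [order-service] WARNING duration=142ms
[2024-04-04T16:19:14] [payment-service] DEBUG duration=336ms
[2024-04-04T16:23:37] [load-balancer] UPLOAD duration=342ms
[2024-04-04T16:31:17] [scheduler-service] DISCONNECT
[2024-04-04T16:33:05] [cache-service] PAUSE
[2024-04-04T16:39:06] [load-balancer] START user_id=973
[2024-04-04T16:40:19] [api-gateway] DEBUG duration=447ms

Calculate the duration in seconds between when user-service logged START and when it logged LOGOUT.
454

To find the time between events:

1. Locate the first START event for user-service: 2024-04-04T16:01:59
2. Locate the first LOGOUT event for user-service: 2024-04-04T16:09:33
3. Calculate the difference: 2024-04-04T16:09:33 - 2024-04-04T16:01:59 = 454 seconds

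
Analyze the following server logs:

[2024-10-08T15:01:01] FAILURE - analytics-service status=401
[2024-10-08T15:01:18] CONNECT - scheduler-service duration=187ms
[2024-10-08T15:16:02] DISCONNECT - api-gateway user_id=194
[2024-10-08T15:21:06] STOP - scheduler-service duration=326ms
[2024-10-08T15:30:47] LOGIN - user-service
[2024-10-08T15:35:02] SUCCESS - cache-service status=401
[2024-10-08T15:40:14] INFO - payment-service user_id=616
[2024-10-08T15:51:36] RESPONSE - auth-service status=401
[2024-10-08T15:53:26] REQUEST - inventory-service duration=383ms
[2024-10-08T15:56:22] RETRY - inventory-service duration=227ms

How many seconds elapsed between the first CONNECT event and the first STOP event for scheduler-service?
1188

To find the time between events:

1. Locate the first CONNECT event for scheduler-service: 2024-10-08T15:01:18
2. Locate the first STOP event for scheduler-service: 2024-10-08T15:21:06
3. Calculate the difference: 2024-10-08T15:21:06 - 2024-10-08T15:01:18 = 1188 seconds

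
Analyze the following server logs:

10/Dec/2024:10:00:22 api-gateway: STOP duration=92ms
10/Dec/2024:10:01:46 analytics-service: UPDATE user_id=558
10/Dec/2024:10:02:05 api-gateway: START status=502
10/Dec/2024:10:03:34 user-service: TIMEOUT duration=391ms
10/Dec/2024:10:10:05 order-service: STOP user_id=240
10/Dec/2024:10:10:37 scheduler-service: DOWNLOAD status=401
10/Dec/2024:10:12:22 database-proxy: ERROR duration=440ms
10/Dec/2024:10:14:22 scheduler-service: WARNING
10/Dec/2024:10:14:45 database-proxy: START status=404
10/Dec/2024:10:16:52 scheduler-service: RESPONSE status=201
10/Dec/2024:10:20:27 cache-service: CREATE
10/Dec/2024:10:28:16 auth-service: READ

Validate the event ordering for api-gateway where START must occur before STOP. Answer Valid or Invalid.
Invalid

To validate ordering:

1. Required order: START → STOP
2. Rule: START must occur before STOP
3. Check actual order of events for api-gateway
4. Result: Invalid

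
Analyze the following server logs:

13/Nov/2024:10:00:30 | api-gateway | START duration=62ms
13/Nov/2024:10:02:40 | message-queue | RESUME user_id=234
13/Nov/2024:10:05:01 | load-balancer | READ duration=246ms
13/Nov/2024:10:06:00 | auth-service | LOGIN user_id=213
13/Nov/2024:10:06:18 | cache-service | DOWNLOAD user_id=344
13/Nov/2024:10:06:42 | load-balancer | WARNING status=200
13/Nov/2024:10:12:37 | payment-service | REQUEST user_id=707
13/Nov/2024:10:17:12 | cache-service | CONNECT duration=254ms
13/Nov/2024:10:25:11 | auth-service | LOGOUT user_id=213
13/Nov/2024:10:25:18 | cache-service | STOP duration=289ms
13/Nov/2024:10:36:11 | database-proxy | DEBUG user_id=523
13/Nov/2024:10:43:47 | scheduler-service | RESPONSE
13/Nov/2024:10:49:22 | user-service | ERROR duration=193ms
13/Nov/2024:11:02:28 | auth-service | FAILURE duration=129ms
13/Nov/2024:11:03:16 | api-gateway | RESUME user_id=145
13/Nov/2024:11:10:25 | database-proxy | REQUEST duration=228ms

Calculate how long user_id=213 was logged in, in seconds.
1151

To calculate session duration:

1. Find LOGIN event for user_id=213: 13/Nov/2024:10:06:00
2. Find LOGOUT event for user_id=213: 13/Nov/2024:10:25:11
3. Session duration: 13/Nov/2024:10:25:11 - 13/Nov/2024:10:06:00 = 1151 seconds (19 minutes)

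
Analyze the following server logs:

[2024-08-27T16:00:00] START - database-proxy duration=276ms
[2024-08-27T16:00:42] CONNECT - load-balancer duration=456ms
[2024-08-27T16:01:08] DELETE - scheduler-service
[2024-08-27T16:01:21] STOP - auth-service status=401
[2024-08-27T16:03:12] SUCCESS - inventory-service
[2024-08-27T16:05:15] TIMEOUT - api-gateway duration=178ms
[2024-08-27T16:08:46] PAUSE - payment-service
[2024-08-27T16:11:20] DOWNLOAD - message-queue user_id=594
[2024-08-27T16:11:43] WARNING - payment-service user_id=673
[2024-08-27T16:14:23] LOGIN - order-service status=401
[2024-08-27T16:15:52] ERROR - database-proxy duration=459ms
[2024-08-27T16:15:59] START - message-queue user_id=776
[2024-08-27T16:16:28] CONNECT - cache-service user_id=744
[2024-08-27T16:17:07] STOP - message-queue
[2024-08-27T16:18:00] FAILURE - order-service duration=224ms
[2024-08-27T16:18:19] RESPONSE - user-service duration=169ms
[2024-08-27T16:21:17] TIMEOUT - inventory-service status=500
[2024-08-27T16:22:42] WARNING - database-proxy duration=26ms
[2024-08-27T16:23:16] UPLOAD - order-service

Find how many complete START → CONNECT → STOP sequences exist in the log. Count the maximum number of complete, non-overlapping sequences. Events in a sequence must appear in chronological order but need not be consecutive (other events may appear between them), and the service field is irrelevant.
2

To count sequences:

1. Look for pattern: START → CONNECT → STOP
2. Greedily scan the log in chronological order, matching each sequence element in turn (ignoring service)
3. Each time the full pattern completes, increment the count and restart matching from the next event
4. Complete non-overlapping sequences found: 2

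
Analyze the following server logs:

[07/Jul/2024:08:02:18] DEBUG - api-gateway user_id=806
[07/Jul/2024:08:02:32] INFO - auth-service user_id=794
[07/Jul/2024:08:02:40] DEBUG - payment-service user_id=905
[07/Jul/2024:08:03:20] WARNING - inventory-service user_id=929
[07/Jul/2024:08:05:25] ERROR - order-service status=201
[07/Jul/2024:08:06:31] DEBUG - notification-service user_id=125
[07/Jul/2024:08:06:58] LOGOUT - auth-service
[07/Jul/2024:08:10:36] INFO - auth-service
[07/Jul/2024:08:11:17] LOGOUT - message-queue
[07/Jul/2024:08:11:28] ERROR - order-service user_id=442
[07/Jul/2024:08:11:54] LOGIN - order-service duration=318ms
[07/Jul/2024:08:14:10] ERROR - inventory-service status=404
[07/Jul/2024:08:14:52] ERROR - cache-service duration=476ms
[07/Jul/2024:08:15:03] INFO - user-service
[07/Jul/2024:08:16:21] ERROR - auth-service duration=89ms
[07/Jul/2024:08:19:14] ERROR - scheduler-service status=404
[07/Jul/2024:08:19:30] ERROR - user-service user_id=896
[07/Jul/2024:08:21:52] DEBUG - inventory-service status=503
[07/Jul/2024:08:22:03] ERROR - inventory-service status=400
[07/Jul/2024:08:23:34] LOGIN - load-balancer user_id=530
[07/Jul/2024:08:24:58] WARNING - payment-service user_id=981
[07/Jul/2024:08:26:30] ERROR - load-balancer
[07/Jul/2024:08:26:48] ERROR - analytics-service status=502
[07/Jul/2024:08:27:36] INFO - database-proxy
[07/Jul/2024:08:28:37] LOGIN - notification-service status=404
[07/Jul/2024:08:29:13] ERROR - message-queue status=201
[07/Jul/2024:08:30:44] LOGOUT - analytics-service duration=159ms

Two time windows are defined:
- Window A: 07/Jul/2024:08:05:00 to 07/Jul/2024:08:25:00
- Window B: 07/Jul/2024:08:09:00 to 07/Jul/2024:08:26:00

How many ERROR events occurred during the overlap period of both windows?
7

To find overlap events:

1. Window A: 07/Jul/2024:08:05:00 to 07/Jul/2024:08:25:00
2. Window B: 07/Jul/2024:08:09:00 to 07/Jul/2024:08:26:00
3. Overlap period: 07/Jul/2024:08:09:00 to 07/Jul/2024:08:25:00
4. Count ERROR events in overlap: 7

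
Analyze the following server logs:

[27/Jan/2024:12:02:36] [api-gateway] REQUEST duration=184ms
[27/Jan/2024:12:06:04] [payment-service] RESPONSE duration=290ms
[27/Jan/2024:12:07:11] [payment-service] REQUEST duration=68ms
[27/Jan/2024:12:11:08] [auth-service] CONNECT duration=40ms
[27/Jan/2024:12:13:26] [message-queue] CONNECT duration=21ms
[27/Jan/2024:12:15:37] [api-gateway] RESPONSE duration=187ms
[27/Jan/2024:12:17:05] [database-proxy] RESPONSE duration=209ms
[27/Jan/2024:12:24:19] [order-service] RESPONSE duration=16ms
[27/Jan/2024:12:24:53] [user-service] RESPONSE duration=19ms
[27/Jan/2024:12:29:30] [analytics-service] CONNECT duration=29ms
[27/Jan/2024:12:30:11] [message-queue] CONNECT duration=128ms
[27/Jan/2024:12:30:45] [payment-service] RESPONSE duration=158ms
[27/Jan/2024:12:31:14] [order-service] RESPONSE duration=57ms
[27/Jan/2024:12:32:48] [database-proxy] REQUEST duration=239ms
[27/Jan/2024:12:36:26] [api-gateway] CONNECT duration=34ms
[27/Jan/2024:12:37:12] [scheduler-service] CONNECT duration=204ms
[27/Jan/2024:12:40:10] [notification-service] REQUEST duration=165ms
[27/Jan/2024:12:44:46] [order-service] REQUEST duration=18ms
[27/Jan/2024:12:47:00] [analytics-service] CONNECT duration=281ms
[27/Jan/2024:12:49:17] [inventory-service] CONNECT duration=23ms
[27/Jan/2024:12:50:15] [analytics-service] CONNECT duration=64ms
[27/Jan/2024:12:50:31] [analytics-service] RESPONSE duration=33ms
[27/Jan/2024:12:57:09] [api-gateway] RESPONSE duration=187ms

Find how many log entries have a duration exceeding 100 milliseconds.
11

To count timeouts:

1. Threshold: 100ms
2. Extract duration from each log entry
3. Count entries where duration > 100
4. Timeout count: 11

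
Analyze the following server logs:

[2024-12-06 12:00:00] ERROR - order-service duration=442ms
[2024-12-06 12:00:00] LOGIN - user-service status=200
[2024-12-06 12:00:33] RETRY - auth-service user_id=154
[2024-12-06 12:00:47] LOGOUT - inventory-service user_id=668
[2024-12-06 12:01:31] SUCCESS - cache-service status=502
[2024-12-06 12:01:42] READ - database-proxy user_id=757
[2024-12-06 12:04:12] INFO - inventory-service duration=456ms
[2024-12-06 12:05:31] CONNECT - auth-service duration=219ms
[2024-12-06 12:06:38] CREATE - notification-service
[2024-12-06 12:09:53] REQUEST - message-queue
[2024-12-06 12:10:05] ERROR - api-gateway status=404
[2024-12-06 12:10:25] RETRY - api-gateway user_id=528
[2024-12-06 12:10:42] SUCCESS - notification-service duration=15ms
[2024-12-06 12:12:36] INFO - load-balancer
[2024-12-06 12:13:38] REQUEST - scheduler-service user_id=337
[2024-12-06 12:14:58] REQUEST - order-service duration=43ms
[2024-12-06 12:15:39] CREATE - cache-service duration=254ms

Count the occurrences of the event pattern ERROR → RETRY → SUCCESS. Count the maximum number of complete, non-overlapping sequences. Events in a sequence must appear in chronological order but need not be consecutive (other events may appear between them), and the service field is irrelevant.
2

To count sequences:

1. Look for pattern: ERROR → RETRY → SUCCESS
2. Greedily scan the log in chronological order, matching each sequence element in turn (ignoring service)
3. Each time the full pattern completes, increment the count and restart matching from the next event
4. Complete non-overlapping sequences found: 2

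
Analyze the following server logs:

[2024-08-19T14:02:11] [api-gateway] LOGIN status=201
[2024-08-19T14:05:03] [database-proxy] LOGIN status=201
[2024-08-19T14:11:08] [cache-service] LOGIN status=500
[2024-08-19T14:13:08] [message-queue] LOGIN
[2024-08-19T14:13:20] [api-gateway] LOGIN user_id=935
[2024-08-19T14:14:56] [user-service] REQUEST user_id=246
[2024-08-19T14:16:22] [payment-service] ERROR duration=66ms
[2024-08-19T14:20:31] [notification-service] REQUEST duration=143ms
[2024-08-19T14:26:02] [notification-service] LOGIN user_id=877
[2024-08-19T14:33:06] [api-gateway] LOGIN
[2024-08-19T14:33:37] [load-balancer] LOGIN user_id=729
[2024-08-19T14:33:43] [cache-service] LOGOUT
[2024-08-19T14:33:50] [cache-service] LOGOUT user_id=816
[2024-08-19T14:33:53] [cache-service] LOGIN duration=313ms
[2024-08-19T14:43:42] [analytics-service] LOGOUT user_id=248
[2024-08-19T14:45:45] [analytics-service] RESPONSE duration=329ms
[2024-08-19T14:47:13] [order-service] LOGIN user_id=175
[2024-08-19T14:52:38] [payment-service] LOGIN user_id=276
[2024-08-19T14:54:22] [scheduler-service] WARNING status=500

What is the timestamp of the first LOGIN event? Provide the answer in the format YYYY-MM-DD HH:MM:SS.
2024-08-19 14:02:11

To find the first event:

1. Filter for all LOGIN events
2. Sort by timestamp
3. Select the first one
4. Timestamp: 2024-08-19 14:02:11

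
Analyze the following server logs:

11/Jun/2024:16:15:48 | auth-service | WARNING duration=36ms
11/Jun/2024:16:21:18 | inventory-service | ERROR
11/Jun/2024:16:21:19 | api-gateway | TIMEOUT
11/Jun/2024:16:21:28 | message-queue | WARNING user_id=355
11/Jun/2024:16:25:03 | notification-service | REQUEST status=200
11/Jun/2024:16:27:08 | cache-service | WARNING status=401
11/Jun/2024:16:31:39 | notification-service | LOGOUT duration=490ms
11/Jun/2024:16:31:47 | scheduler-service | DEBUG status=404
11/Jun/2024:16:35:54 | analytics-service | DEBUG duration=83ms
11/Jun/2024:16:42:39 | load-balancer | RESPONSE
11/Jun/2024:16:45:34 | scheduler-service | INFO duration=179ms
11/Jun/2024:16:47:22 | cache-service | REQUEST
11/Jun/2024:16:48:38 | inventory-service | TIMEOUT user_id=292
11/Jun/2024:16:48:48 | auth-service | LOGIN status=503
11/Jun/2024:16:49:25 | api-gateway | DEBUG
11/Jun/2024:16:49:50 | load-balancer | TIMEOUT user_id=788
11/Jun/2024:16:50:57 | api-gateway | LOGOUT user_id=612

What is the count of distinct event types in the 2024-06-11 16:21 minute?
3

To count unique event types:

1. Filter events in the minute starting at 2024-06-11 16:21
2. Extract event types from matching entries
3. Count unique types: 3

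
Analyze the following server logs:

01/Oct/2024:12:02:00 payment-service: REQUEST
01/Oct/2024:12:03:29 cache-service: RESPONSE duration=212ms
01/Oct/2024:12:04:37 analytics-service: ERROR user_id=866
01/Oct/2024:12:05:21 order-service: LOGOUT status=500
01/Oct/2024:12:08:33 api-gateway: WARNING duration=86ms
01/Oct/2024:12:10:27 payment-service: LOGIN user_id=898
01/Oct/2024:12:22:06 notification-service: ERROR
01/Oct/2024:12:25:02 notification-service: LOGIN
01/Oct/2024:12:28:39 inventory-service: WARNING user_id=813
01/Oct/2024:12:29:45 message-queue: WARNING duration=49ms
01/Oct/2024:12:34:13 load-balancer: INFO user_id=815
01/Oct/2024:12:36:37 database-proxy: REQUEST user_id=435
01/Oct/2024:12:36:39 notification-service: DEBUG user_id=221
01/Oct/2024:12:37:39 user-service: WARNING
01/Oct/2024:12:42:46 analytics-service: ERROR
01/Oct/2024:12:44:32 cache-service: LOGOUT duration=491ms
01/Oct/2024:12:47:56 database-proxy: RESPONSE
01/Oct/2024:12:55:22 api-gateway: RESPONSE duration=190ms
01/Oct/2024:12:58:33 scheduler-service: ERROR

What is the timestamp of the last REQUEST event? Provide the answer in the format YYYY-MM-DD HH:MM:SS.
2024-10-01 12:36:37

To find the last event:

1. Filter for all REQUEST events
2. Sort by timestamp
3. Select the last one
4. Timestamp: 2024-10-01 12:36:37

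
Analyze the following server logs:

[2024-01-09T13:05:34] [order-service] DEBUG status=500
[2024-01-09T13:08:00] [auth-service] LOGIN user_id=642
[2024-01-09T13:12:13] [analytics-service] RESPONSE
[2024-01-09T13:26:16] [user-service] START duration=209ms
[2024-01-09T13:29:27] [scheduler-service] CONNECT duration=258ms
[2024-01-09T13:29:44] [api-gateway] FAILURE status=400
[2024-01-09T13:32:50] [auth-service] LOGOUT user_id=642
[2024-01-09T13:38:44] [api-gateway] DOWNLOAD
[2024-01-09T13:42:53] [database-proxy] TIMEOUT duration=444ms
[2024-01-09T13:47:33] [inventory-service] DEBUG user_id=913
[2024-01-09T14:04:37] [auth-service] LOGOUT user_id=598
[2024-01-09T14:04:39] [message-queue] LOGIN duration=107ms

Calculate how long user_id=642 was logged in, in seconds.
1490

To calculate session duration:

1. Find LOGIN event for user_id=642: 2024-01-09T13:08:00
2. Find LOGOUT event for user_id=642: 2024-01-09T13:32:50
3. Session duration: 2024-01-09T13:32:50 - 2024-01-09T13:08:00 = 1490 seconds (24 minutes)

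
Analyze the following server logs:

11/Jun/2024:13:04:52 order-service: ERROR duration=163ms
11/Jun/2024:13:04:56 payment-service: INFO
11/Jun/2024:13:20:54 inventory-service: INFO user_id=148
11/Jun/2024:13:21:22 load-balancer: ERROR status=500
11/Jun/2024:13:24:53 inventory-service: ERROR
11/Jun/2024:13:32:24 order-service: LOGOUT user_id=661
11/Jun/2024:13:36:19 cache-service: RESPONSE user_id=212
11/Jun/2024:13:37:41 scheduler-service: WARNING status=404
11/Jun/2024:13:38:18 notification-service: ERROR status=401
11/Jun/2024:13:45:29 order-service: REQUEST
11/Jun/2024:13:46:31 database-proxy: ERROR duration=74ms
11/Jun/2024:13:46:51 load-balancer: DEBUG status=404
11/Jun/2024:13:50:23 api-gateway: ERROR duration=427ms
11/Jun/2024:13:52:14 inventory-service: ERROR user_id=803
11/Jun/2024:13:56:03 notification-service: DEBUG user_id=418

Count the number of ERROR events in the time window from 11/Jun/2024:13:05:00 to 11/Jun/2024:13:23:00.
1

To count events in the time window:

1. Window boundaries: 11/Jun/2024:13:05:00 to 11/Jun/2024:13:23:00
2. Filter for ERROR events within this window
3. Count matching events: 1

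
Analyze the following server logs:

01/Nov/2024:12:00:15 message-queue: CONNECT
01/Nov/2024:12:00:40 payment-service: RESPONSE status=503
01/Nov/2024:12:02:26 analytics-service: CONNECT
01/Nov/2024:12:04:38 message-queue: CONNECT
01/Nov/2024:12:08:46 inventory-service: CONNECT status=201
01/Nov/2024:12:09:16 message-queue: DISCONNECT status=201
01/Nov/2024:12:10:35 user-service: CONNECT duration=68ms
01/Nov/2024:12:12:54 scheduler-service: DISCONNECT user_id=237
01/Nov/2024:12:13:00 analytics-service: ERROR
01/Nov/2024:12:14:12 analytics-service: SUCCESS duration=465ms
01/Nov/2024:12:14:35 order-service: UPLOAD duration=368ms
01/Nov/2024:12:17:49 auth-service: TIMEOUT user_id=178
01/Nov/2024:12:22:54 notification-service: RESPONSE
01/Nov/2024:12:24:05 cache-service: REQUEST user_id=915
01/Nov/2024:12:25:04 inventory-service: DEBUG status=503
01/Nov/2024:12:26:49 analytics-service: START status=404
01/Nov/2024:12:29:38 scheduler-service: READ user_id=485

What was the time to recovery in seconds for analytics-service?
72

To calculate recovery time:

1. Find ERROR event for analytics-service: 01/Nov/2024:12:13:00
2. Find next SUCCESS event for analytics-service: 01/Nov/2024:12:14:12
3. Recovery time: 01/Nov/2024:12:14:12 - 01/Nov/2024:12:13:00 = 72 seconds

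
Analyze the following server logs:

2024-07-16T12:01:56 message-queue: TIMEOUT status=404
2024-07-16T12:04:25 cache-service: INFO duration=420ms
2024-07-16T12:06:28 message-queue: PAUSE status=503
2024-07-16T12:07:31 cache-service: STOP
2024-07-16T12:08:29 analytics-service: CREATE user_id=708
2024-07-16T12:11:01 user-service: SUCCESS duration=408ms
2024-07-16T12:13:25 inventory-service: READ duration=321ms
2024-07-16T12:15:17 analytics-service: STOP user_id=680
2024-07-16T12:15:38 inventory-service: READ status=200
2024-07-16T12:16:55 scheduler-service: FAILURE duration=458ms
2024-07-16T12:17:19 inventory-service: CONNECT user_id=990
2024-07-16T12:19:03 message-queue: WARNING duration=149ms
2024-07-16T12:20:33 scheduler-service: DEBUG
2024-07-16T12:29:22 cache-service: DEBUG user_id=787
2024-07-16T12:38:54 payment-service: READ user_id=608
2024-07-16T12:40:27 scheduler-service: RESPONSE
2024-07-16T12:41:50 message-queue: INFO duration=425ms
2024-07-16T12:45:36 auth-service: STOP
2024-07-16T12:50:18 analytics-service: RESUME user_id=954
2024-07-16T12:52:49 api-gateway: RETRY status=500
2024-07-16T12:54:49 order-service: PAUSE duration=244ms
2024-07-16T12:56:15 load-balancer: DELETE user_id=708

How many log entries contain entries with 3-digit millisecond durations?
7

To find matching entries:

1. Pattern to match: entries with 3-digit millisecond durations
2. Scan each log entry for the pattern
3. Count matches: 7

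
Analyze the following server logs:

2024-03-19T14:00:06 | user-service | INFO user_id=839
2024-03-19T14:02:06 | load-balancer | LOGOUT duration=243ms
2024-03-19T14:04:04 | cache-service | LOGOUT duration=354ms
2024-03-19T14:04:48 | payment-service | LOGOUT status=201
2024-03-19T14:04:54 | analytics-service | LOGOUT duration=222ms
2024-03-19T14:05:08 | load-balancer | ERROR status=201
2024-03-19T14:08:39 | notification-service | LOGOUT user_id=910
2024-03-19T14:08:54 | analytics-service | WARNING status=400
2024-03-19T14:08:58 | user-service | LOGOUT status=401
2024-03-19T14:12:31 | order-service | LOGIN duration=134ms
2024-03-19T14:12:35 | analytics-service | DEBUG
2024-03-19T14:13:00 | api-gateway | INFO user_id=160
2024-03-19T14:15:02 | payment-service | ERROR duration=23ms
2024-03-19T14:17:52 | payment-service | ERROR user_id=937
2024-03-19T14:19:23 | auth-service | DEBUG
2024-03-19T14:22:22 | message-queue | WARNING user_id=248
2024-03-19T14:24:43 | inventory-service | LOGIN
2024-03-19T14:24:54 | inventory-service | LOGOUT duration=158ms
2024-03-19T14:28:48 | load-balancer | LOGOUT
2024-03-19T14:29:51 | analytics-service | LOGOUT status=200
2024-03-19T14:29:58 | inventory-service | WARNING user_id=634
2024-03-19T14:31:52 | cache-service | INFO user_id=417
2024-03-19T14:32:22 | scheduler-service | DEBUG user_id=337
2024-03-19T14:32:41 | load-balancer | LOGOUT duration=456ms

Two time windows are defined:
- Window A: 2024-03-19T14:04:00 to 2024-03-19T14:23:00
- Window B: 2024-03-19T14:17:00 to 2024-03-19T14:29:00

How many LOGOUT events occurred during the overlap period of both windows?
0

To find overlap events:

1. Window A: 2024-03-19T14:04:00 to 2024-03-19T14:23:00
2. Window B: 2024-03-19T14:17:00 to 2024-03-19T14:29:00
3. Overlap period: 2024-03-19T14:17:00 to 2024-03-19T14:23:00
4. Count LOGOUT events in overlap: 0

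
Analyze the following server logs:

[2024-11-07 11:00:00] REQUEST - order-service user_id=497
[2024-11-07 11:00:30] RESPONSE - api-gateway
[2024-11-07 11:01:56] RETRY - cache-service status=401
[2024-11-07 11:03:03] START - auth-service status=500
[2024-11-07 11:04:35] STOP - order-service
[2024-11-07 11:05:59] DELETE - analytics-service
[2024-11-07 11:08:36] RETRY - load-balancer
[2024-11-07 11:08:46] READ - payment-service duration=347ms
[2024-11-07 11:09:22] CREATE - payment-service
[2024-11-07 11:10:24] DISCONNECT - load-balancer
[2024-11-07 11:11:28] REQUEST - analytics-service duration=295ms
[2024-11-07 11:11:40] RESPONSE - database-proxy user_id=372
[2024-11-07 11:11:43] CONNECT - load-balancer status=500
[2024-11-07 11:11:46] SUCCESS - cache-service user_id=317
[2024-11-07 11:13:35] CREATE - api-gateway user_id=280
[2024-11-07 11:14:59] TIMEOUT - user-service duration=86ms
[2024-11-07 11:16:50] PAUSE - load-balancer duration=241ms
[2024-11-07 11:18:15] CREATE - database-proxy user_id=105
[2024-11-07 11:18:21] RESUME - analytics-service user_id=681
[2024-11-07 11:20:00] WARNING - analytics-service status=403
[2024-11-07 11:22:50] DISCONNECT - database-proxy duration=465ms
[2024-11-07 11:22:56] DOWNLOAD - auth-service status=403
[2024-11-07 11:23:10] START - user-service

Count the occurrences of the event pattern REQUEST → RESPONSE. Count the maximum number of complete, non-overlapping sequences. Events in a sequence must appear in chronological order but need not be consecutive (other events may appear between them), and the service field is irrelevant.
2

To count sequences:

1. Look for pattern: REQUEST → RESPONSE
2. Greedily scan the log in chronological order, matching each sequence element in turn (ignoring service)
3. Each time the full pattern completes, increment the count and restart matching from the next event
4. Complete non-overlapping sequences found: 2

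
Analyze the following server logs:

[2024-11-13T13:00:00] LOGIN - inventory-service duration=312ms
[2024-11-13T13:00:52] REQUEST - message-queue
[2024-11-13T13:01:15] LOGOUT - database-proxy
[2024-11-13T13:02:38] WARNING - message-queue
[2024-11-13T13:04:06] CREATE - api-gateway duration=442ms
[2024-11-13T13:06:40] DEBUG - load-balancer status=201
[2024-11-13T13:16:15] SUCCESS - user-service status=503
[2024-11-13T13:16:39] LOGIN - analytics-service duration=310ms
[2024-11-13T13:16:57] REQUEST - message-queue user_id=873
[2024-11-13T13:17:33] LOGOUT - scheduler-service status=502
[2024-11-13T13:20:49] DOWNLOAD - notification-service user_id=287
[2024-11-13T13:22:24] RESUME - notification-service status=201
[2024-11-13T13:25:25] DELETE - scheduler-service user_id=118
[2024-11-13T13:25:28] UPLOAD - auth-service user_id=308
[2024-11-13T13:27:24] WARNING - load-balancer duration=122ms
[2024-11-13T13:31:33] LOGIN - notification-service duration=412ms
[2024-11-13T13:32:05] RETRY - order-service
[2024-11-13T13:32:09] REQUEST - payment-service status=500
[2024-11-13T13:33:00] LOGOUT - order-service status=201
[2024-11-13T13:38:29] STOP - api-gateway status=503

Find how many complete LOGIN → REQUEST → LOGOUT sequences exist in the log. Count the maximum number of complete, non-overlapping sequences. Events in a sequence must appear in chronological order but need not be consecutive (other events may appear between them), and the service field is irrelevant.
3

To count sequences:

1. Look for pattern: LOGIN → REQUEST → LOGOUT
2. Greedily scan the log in chronological order, matching each sequence element in turn (ignoring service)
3. Each time the full pattern completes, increment the count and restart matching from the next event
4. Complete non-overlapping sequences found: 3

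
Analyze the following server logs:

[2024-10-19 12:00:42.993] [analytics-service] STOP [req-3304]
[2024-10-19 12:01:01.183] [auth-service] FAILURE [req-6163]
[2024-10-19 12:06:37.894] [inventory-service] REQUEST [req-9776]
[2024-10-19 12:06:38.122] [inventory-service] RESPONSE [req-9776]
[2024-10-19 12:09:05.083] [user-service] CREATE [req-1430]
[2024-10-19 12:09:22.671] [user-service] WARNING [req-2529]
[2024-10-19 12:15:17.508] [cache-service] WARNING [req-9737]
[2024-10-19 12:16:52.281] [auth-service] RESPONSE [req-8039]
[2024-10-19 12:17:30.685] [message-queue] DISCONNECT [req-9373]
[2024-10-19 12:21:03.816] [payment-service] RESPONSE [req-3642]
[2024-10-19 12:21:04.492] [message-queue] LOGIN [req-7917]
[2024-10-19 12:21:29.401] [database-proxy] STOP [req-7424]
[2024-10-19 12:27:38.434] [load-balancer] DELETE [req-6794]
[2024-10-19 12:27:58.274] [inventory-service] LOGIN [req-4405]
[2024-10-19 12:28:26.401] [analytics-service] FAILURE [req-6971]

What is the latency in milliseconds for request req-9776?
228

To calculate latency:

1. Find REQUEST with id req-9776: 2024-10-19 12:06:37.894
2. Find RESPONSE with id req-9776: 2024-10-19 12:06:38.122
3. Latency: 2024-10-19 12:06:38.122 - 2024-10-19 12:06:37.894 = 228ms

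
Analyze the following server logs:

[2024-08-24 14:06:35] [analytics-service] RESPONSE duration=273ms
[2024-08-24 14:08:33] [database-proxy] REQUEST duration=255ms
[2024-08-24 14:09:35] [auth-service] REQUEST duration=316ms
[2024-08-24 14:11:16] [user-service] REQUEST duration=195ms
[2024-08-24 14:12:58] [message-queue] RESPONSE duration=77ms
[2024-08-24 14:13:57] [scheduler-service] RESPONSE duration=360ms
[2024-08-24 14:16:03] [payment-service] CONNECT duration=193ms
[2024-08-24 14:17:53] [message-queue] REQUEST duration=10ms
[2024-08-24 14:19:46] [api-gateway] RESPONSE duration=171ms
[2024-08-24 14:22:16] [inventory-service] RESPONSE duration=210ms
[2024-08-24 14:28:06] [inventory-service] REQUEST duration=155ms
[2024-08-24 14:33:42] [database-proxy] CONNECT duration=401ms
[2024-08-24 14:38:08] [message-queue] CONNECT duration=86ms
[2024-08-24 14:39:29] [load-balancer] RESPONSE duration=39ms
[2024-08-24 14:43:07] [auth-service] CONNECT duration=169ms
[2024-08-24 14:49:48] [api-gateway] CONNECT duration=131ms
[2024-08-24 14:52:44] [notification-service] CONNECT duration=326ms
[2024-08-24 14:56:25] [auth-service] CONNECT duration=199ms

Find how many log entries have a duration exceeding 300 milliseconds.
4

To count timeouts:

1. Threshold: 300ms
2. Extract duration from each log entry
3. Count entries where duration > 300
4. Timeout count: 4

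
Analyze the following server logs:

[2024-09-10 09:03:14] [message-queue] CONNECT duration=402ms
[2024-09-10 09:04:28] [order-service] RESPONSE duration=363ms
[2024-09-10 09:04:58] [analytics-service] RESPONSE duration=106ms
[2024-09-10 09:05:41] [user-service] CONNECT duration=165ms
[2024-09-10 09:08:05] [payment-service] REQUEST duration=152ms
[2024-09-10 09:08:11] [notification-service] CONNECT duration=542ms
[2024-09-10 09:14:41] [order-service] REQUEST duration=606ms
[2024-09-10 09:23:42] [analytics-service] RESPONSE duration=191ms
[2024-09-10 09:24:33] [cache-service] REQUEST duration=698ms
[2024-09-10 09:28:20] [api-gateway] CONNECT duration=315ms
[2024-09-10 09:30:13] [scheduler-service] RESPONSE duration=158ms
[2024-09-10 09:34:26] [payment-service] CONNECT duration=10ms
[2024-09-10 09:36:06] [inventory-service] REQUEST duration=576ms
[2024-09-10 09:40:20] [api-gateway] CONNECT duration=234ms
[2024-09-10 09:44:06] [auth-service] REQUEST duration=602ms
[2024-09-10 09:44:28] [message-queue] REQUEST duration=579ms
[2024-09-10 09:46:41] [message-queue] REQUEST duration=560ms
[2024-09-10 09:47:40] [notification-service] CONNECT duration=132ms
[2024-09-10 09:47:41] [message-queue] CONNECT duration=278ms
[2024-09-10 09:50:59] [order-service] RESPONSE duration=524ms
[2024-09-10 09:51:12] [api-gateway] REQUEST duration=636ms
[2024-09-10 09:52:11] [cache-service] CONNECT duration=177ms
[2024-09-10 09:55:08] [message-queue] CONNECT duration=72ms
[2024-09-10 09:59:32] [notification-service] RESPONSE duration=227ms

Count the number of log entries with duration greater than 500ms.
9

To count timeouts:

1. Threshold: 500ms
2. Extract duration from each log entry
3. Count entries where duration > 500
4. Timeout count: 9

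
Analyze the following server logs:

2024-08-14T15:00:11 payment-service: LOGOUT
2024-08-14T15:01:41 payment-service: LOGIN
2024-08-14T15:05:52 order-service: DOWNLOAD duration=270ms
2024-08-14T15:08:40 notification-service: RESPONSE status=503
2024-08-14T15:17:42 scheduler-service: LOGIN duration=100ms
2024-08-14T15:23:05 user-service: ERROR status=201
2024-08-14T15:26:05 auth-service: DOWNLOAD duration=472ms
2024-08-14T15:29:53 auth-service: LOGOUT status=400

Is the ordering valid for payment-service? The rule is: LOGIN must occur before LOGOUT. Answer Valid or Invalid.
Invalid

To validate ordering:

1. Required order: LOGIN → LOGOUT
2. Rule: LOGIN must occur before LOGOUT
3. Check actual order of events for payment-service
4. Result: Invalid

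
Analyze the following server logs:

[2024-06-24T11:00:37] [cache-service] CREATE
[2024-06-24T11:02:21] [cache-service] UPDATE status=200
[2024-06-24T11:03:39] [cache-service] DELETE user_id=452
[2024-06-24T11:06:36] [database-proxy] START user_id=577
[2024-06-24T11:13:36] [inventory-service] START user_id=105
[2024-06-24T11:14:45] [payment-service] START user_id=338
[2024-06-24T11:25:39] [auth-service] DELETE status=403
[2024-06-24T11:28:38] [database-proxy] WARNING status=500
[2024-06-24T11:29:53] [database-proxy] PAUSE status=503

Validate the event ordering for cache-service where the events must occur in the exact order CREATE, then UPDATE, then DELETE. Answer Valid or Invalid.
Valid

To validate ordering:

1. Required order: CREATE → UPDATE → DELETE
2. Rule: the events must occur in the exact order CREATE, then UPDATE, then DELETE
3. Check actual order of events for cache-service
4. Result: Valid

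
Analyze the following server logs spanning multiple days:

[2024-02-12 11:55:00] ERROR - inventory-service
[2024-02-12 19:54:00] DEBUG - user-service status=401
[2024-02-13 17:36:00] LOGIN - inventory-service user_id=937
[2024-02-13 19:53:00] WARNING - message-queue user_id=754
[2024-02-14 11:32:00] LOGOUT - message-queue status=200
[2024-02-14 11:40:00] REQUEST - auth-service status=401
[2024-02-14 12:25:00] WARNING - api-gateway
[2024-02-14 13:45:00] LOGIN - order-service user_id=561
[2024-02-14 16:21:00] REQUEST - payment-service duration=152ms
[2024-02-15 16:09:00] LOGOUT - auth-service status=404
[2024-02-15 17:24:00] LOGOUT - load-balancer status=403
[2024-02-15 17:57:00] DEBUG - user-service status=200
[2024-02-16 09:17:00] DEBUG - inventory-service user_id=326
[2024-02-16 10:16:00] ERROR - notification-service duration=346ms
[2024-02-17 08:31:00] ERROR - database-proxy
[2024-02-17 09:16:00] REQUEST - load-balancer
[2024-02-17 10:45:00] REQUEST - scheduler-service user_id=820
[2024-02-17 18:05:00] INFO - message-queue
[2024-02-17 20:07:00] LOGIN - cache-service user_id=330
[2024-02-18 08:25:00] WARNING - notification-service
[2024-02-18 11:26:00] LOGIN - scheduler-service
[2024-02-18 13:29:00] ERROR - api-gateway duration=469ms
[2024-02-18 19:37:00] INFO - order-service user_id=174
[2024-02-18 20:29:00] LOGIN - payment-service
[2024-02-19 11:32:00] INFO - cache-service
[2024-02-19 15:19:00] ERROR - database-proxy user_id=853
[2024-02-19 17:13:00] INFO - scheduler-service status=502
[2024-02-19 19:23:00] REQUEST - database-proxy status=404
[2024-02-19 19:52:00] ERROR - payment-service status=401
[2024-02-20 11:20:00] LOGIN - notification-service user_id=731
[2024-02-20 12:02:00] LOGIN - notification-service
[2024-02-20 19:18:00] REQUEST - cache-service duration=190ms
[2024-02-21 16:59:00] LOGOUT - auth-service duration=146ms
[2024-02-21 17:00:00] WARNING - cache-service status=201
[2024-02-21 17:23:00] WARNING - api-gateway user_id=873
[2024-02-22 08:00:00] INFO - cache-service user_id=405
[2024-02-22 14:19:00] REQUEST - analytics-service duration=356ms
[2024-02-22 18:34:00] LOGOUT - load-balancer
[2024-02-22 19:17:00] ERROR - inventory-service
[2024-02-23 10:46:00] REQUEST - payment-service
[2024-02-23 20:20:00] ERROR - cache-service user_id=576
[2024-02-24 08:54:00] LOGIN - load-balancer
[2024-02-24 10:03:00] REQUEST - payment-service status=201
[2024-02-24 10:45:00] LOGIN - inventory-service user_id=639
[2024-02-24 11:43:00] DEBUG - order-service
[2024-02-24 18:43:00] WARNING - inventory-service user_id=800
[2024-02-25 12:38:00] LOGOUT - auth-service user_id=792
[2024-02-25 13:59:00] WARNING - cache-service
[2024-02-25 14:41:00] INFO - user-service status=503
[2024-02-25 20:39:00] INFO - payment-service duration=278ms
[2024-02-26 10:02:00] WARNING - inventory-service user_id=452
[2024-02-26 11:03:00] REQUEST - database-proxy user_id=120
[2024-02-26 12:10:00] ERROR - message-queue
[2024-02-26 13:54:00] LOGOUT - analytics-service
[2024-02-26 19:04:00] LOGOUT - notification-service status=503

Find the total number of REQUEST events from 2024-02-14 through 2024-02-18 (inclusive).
4

To filter by date range:

1. Date range: 2024-02-14 through 2024-02-18, both dates inclusive
2. Filter for REQUEST events whose date falls in this range
3. Count matching events: 4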